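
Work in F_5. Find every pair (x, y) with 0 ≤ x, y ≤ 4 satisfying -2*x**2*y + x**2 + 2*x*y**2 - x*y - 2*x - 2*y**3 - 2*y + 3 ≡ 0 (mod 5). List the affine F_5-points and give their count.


Affine F_5-points: {(4, 3)}; count = 1.

For each of the 25 pairs (x, y) ∈ F_5², evaluate f(x, y) mod 5. Record the zeros.
  x = 0: [0↦3, 1↦4, 2↦3, 3↦3, 4↦2]  zeros at y ∈ ∅
  x = 1: [0↦2, 1↦2, 2↦4, 3↦1, 4↦1]  zeros at y ∈ ∅
  x = 2: [0↦3, 1↦3, 2↦4, 3↦4, 4↦1]  zeros at y ∈ ∅
  x = 3: [0↦1, 1↦2, 2↦3, 3↦2, 4↦2]  zeros at y ∈ ∅
  x = 4: [0↦1, 1↦4, 2↦1, 3↦0, 4↦4]  zeros at y ∈ {3}
Collecting zeros: affine points = {(4, 3)}.
Total count |C(F_5)_aff| = 1.


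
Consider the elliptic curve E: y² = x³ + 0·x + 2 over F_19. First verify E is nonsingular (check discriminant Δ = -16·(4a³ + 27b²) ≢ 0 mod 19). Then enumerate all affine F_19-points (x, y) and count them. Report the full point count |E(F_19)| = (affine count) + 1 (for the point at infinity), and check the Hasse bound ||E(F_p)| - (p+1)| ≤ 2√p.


Affine points = {(4, 3), (4, 16), (6, 3), (6, 16), (8, 1), (8, 18), (9, 3), (9, 16), (12, 1), (12, 18), (18, 1), (18, 18)}; affine count = 12; |E(F_19)| = 13.

Discriminant check: Δ ∝ 4a³ + 27b² = 4·0³ + 27·2² = 4·0 + 27·4 ≡ 13 (mod 19). Nonzero ⇒ E is nonsingular.
For each x ∈ F_19, compute rhs = x³ + 0·x + 2 mod 19, then count y ∈ F_19 with y² ≡ rhs.
  x = 0: rhs = 2, matching y values: none (0 points).
  x = 1: rhs = 3, matching y values: none (0 points).
  x = 2: rhs = 10, matching y values: none (0 points).
  x = 3: rhs = 10, matching y values: none (0 points).
  x = 4: rhs = 9, matching y values: 3, 16 (2 points).
  x = 5: rhs = 13, matching y values: none (0 points).
  x = 6: rhs = 9, matching y values: 3, 16 (2 points).
  x = 7: rhs = 3, matching y values: none (0 points).
  x = 8: rhs = 1, matching y values: 1, 18 (2 points).
  x = 9: rhs = 9, matching y values: 3, 16 (2 points).
  x = 10: rhs = 14, matching y values: none (0 points).
  x = 11: rhs = 3, matching y values: none (0 points).
  x = 12: rhs = 1, matching y values: 1, 18 (2 points).
  x = 13: rhs = 14, matching y values: none (0 points).
  x = 14: rhs = 10, matching y values: none (0 points).
  x = 15: rhs = 14, matching y values: none (0 points).
  x = 16: rhs = 13, matching y values: none (0 points).
  x = 17: rhs = 13, matching y values: none (0 points).
  x = 18: rhs = 1, matching y values: 1, 18 (2 points).
Total affine count: 12.
Full point count |E(F_19)| = 12 + 1 = 13.
Hasse bound: |13 − (19+1)| = |-7| = 7 ≤ 2√19 ≈ 8.7178 ✓.


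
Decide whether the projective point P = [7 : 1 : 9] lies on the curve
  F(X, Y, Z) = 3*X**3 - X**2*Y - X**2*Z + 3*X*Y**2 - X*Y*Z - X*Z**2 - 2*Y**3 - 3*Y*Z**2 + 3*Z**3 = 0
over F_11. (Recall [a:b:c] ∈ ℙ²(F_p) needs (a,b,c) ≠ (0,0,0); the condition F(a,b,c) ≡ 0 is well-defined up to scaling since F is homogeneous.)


F(7,1,9) ≡ 2 (mod 11); P is NOT on the curve.

Evaluate F(7, 1, 9) term-by-term (mod 11).
  3*X**3 ↦ 3·343·1·1 = 1029
  -X**2*Y ↦ -1·49·1·1 = -49
  -X**2*Z ↦ -1·49·1·9 = -441
  3*X*Y**2 ↦ 3·7·1·1 = 21
  -X*Y*Z ↦ -1·7·1·9 = -63
  -X*Z**2 ↦ -1·7·1·81 = -567
  -2*Y**3 ↦ -2·1·1·1 = -2
  -3*Y*Z**2 ↦ -3·1·1·81 = -243
  3*Z**3 ↦ 3·1·1·729 = 2187
Sum: F(7, 1, 9) = (1029) + (-49) + (-441) + (21) + (-63) + (-567) + (-2) + (-243) + (2187) = 1872.
Reducing mod 11: 1872 ≡ 2 (mod 11).
Since F(a, b, c) ≡ 2 ≠ 0 (mod 11), P does NOT lie on the curve.


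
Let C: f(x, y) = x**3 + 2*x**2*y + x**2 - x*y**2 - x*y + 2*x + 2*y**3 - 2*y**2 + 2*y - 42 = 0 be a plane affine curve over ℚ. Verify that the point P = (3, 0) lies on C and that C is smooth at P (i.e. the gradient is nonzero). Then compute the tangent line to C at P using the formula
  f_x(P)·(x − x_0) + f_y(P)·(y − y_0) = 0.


Tangent line at P: 35*x + 17*y - 105 = 0.

Step 1: f(3, 0) = 0, so P lies on C.
Step 2: partial derivatives
  f_x(x, y) = 3*x**2 + 4*x*y + 2*x - y**2 - y + 2, f_y(x, y) = 2*x**2 - 2*x*y - x + 6*y**2 - 4*y + 2.
  f_x(P) = 35, f_y(P) = 17 (gradient nonzero, so P is smooth).
Step 3: tangent line at P: 35·(x − 3) + 17·(y − 0) = 0.
Expanding: 35*x + 17*y - 105 = 0.


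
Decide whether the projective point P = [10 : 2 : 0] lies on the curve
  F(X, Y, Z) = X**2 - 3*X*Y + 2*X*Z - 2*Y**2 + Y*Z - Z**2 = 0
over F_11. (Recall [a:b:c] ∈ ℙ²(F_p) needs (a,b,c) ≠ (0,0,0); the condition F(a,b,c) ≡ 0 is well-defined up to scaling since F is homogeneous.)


F(10,2,0) ≡ 10 (mod 11); P is NOT on the curve.

Evaluate F(10, 2, 0) term-by-term (mod 11).
  X**2 ↦ 1·100·1·1 = 100
  -3*X*Y ↦ -3·10·2·1 = -60
  2*X*Z ↦ 2·10·1·0 = 0
  -2*Y**2 ↦ -2·1·4·1 = -8
  Y*Z ↦ 1·1·2·0 = 0
  -Z**2 ↦ -1·1·1·0 = 0
Sum: F(10, 2, 0) = (100) + (-60) + (0) + (-8) + (0) + (0) = 32.
Reducing mod 11: 32 ≡ 10 (mod 11).
Since F(a, b, c) ≡ 10 ≠ 0 (mod 11), P does NOT lie on the curve.


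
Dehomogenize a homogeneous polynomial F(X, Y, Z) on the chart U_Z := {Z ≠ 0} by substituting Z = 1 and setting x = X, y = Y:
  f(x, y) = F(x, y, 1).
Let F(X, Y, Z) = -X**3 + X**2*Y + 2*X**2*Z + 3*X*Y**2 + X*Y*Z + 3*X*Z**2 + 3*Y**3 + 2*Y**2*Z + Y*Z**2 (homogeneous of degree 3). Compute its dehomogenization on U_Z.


f(x, y) = -x**3 + x**2*y + 2*x**2 + 3*x*y**2 + x*y + 3*x + 3*y**3 + 2*y**2 + y

On U_Z we set Z = 1. Each monomial c·X^i·Y^j·Z^k in F becomes c·x^i·y^j·1^k = c·x^i·y^j.
Substituting Z = 1: F(X, Y, 1) = -x**3 + x**2*y + 2*x**2 + 3*x*y**2 + x*y + 3*x + 3*y**3 + 2*y**2 + y.
Note: deg(f) ≤ deg(F) = 3; strict inequality happens when F is divisible by Z (lost terms).


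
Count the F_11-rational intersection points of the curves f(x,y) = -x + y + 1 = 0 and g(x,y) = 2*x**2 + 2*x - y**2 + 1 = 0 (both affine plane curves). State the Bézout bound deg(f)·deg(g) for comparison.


Common zeros: {(0, 10), (7, 6)}; count = 2; Bézout bound = 2.

deg(f) = 1, deg(g) = 2, so Bézout bound = 2.
Scan x ∈ F_11. For each x, list the y ∈ F_11 with f(x, y) ≡ 0 and those with g(x, y) ≡ 0 (mod 11); the common zeros in that column are the intersection.
  x = 0: f ≡ 0 at y ∈ {10}; g ≡ 0 at y ∈ {1, 10}; common: {10}.
  x = 1: f ≡ 0 at y ∈ {0}; g ≡ 0 at y ∈ {4, 7}; common: ∅.
  x = 2: f ≡ 0 at y ∈ {1}; g ≡ 0 at y ∈ ∅; common: ∅.
  x = 3: f ≡ 0 at y ∈ {2}; g ≡ 0 at y ∈ {5, 6}; common: ∅.
  x = 4: f ≡ 0 at y ∈ {3}; g ≡ 0 at y ∈ ∅; common: ∅.
  x = 5: f ≡ 0 at y ∈ {4}; g ≡ 0 at y ∈ ∅; common: ∅.
  x = 6: f ≡ 0 at y ∈ {5}; g ≡ 0 at y ∈ ∅; common: ∅.
  x = 7: f ≡ 0 at y ∈ {6}; g ≡ 0 at y ∈ {5, 6}; common: {6}.
  x = 8: f ≡ 0 at y ∈ {7}; g ≡ 0 at y ∈ ∅; common: ∅.
  x = 9: f ≡ 0 at y ∈ {8}; g ≡ 0 at y ∈ {4, 7}; common: ∅.
  x = 10: f ≡ 0 at y ∈ {9}; g ≡ 0 at y ∈ {1, 10}; common: ∅.
Collecting: common zeros = {(0, 10), (7, 6)}, so the count is 2.
Comparison with the Bézout bound: 2 ≤ 2 = deg(f)·deg(g), as expected for curves with no common component (the bound is attained).


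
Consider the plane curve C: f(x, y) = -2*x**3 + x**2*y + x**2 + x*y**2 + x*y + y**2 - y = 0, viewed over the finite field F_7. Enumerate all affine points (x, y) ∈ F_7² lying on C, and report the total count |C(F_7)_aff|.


Affine F_7-points: {(0, 0), (0, 1), (1, 4), (1, 6), (2, 4), (2, 6), (3, 2), (3, 4), (4, 0), (4, 6), (5, 3), (5, 5), (6, 3)}; count = 13.

For each of the 49 pairs (x, y) ∈ F_7², evaluate f(x, y) mod 7. Record the zeros.
  x = 0: [0↦0, 1↦0, 2↦2, 3↦6, 4↦5, 5↦6, 6↦2]  zeros at y ∈ {0, 1}
  x = 1: [0↦6, 1↦2, 2↦2, 3↦6, 4↦0, 5↦5, 6↦0]  zeros at y ∈ {4, 6}
  x = 2: [0↦2, 1↦3, 2↦3, 3↦2, 4↦0, 5↦4, 6↦0]  zeros at y ∈ {4, 6}
  x = 3: [0↦4, 1↦5, 2↦0, 3↦3, 4↦0, 5↦5, 6↦4]  zeros at y ∈ {2, 4}
  x = 4: [0↦0, 1↦3, 2↦2, 3↦4, 4↦2, 5↦3, 6↦0]  zeros at y ∈ {0, 6}
  x = 5: [0↦6, 1↦6, 2↦4, 3↦0, 4↦1, 5↦0, 6↦4]  zeros at y ∈ {3, 5}
  x = 6: [0↦3, 1↦2, 2↦1, 3↦0, 4↦6, 5↦5, 6↦4]  zeros at y ∈ {3}
Collecting zeros: affine points = {(0, 0), (0, 1), (1, 4), (1, 6), (2, 4), (2, 6), (3, 2), (3, 4), (4, 0), (4, 6), (5, 3), (5, 5), (6, 3)}.
Total count |C(F_7)_aff| = 13.


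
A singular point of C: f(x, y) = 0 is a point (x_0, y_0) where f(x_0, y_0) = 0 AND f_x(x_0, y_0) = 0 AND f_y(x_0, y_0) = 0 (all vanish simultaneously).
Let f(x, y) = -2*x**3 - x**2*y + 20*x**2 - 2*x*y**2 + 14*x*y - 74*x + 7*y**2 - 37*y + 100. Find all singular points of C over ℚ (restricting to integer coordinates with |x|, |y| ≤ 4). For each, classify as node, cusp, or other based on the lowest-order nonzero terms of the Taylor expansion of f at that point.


Singular points: {(3, 2)}; classification: cusp.

Compute partial derivatives:
  f_x = -6*x**2 - 2*x*y + 40*x - 2*y**2 + 14*y - 74.
  f_y = -x**2 - 4*x*y + 14*x + 14*y - 37.
Scan x_0 ∈ {−4, ..., 4}. For each x_0, f_y(x_0, y) is a polynomial in y; find its integer roots y ∈ {−4, ..., 4}, then test f_x and f at those candidates.
  x = -4: f_y(-4, y) = 30*y - 109; no integer root y with |y| ≤ 4.
  x = -3: f_y(-3, y) = 26*y - 88; no integer root y with |y| ≤ 4.
  x = -2: f_y(-2, y) = 22*y - 69; no integer root y with |y| ≤ 4.
  x = -1: f_y(-1, y) = 18*y - 52; no integer root y with |y| ≤ 4.
  x = 0: f_y(0, y) = 14*y - 37; no integer root y with |y| ≤ 4.
  x = 1: f_y(1, y) = 10*y - 24; no integer root y with |y| ≤ 4.
  x = 2: f_y(2, y) = 6*y - 13; no integer root y with |y| ≤ 4.
  x = 3: f_y(3, y) = 2*y - 4; vanishes at y ∈ {2}. (3, 2): f_x = 0, f = 0 — SINGULAR.
  x = 4: f_y(4, y) = 3 - 2*y; no integer root y with |y| ≤ 4.
Only singular point on the grid: (3, 2).
Classify: substitute x = 3 + u, y = 2 + v and expand: f = -2*u**3 - u**2*v - 2*u*v**2 + v**2.
No constant or linear terms (consistent with a singular point). Quadratic part: v**2. Cubic part: -2*u**3 - u**2*v - 2*u*v**2.
The quadratic part v**2 is a perfect square, so there is a single (double) tangent line v = 0, i.e. y = 2. Restricting the cubic part to that line (v = 0) leaves -2*u**3 ≠ 0, so f is not divisible by v and the branch is v² ≈ 2*u**3 to lowest order — this is a cusp.
Classification: cusp.


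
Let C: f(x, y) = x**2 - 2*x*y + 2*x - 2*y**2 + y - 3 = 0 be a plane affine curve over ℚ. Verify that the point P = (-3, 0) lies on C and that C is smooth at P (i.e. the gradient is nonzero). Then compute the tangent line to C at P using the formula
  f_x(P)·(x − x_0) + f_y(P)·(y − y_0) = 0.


Tangent line at P: -4*x + 7*y - 12 = 0.

Step 1: f(-3, 0) = 0, so P lies on C.
Step 2: partial derivatives
  f_x(x, y) = 2*x - 2*y + 2, f_y(x, y) = -2*x - 4*y + 1.
  f_x(P) = -4, f_y(P) = 7 (gradient nonzero, so P is smooth).
Step 3: tangent line at P: -4·(x − -3) + 7·(y − 0) = 0.
Expanding: -4*x + 7*y - 12 = 0.


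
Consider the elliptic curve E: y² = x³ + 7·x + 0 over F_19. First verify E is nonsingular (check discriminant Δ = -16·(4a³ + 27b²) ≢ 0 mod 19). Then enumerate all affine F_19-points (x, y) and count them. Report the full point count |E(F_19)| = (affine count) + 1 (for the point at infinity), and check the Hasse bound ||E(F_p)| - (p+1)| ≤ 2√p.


Affine points = {(0, 0), (4, 4), (4, 15), (6, 7), (6, 12), (8, 6), (8, 13), (10, 5), (10, 14), (12, 8), (12, 11), (14, 7), (14, 12), (16, 3), (16, 16), (17, 4), (17, 15), (18, 7), (18, 12)}; affine count = 19; |E(F_19)| = 20.

Discriminant check: Δ ∝ 4a³ + 27b² = 4·7³ + 27·0² = 4·343 + 27·0 ≡ 4 (mod 19). Nonzero ⇒ E is nonsingular.
For each x ∈ F_19, compute rhs = x³ + 7·x + 0 mod 19, then count y ∈ F_19 with y² ≡ rhs.
  x = 0: rhs = 0, matching y values: 0 (1 points).
  x = 1: rhs = 8, matching y values: none (0 points).
  x = 2: rhs = 3, matching y values: none (0 points).
  x = 3: rhs = 10, matching y values: none (0 points).
  x = 4: rhs = 16, matching y values: 4, 15 (2 points).
  x = 5: rhs = 8, matching y values: none (0 points).
  x = 6: rhs = 11, matching y values: 7, 12 (2 points).
  x = 7: rhs = 12, matching y values: none (0 points).
  x = 8: rhs = 17, matching y values: 6, 13 (2 points).
  x = 9: rhs = 13, matching y values: none (0 points).
  x = 10: rhs = 6, matching y values: 5, 14 (2 points).
  x = 11: rhs = 2, matching y values: none (0 points).
  x = 12: rhs = 7, matching y values: 8, 11 (2 points).
  x = 13: rhs = 8, matching y values: none (0 points).
  x = 14: rhs = 11, matching y values: 7, 12 (2 points).
  x = 15: rhs = 3, matching y values: none (0 points).
  x = 16: rhs = 9, matching y values: 3, 16 (2 points).
  x = 17: rhs = 16, matching y values: 4, 15 (2 points).
  x = 18: rhs = 11, matching y values: 7, 12 (2 points).
Total affine count: 19.
Full point count |E(F_19)| = 19 + 1 = 20.
Hasse bound: |20 − (19+1)| = |0| = 0 ≤ 2√19 ≈ 8.7178 ✓.


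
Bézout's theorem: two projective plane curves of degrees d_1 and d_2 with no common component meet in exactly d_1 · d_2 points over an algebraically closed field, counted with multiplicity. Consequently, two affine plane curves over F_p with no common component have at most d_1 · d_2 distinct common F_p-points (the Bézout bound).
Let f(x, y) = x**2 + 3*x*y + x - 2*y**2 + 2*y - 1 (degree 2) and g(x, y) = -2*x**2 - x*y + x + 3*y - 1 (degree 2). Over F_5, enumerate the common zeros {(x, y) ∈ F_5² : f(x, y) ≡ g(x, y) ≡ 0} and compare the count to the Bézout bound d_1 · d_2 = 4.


Common zeros: {(0, 2)}; count = 1; Bézout bound = 4.

deg(f) = 2, deg(g) = 2, so Bézout bound = 4.
Scan x ∈ F_5. For each x, list the y ∈ F_5 with f(x, y) ≡ 0 and those with g(x, y) ≡ 0 (mod 5); the common zeros in that column are the intersection.
  x = 0: f ≡ 0 at y ∈ {2, 4}; g ≡ 0 at y ∈ {2}; common: {2}.
  x = 1: f ≡ 0 at y ∈ ∅; g ≡ 0 at y ∈ {1}; common: ∅.
  x = 2: f ≡ 0 at y ∈ {0, 4}; g ≡ 0 at y ∈ {2}; common: ∅.
  x = 3: f ≡ 0 at y ∈ {1, 2}; g ≡ 0 at y ∈ ∅; common: ∅.
  x = 4: f ≡ 0 at y ∈ ∅; g ≡ 0 at y ∈ {1}; common: ∅.
Collecting: common zeros = {(0, 2)}, so the count is 1.
Comparison with the Bézout bound: 1 ≤ 4 = deg(f)·deg(g), as expected for curves with no common component (the affine F_5-count falls short of the bound because intersections may lie at infinity, over extension fields, or carry multiplicity).


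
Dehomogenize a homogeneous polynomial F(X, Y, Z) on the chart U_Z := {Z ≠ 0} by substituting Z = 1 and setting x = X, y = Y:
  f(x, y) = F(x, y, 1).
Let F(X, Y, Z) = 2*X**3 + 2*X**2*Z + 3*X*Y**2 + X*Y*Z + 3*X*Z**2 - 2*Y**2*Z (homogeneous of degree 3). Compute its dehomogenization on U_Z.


f(x, y) = 2*x**3 + 2*x**2 + 3*x*y**2 + x*y + 3*x - 2*y**2

On U_Z we set Z = 1. Each monomial c·X^i·Y^j·Z^k in F becomes c·x^i·y^j·1^k = c·x^i·y^j.
Substituting Z = 1: F(X, Y, 1) = 2*x**3 + 2*x**2 + 3*x*y**2 + x*y + 3*x - 2*y**2.
Note: deg(f) ≤ deg(F) = 3; strict inequality happens when F is divisible by Z (lost terms).


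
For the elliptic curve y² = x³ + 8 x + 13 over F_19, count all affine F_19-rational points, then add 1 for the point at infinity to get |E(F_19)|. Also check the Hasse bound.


Affine points = {(3, 8), (3, 11), (5, 8), (5, 11), (6, 7), (6, 12), (8, 0), (9, 4), (9, 15), (11, 8), (11, 11), (14, 0), (16, 0), (18, 2), (18, 17)}; affine count = 15; |E(F_19)| = 16.

Discriminant check: Δ ∝ 4a³ + 27b² = 4·8³ + 27·13² = 4·512 + 27·169 ≡ 18 (mod 19). Nonzero ⇒ E is nonsingular.
For each x ∈ F_19, compute rhs = x³ + 8·x + 13 mod 19, then count y ∈ F_19 with y² ≡ rhs.
  x = 0: rhs = 13, matching y values: none (0 points).
  x = 1: rhs = 3, matching y values: none (0 points).
  x = 2: rhs = 18, matching y values: none (0 points).
  x = 3: rhs = 7, matching y values: 8, 11 (2 points).
  x = 4: rhs = 14, matching y values: none (0 points).
  x = 5: rhs = 7, matching y values: 8, 11 (2 points).
  x = 6: rhs = 11, matching y values: 7, 12 (2 points).
  x = 7: rhs = 13, matching y values: none (0 points).
  x = 8: rhs = 0, matching y values: 0 (1 points).
  x = 9: rhs = 16, matching y values: 4, 15 (2 points).
  x = 10: rhs = 10, matching y values: none (0 points).
  x = 11: rhs = 7, matching y values: 8, 11 (2 points).
  x = 12: rhs = 13, matching y values: none (0 points).
  x = 13: rhs = 15, matching y values: none (0 points).
  x = 14: rhs = 0, matching y values: 0 (1 points).
  x = 15: rhs = 12, matching y values: none (0 points).
  x = 16: rhs = 0, matching y values: 0 (1 points).
  x = 17: rhs = 8, matching y values: none (0 points).
  x = 18: rhs = 4, matching y values: 2, 17 (2 points).
Total affine count: 15.
Full point count |E(F_19)| = 15 + 1 = 16.
Hasse bound: |16 − (19+1)| = |-4| = 4 ≤ 2√19 ≈ 8.7178 ✓.


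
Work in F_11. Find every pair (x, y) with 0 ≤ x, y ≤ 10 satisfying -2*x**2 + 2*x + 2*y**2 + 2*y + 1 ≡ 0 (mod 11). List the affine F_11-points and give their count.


Affine F_11-points: {(3, 0), (3, 10), (4, 2), (4, 8), (6, 1), (6, 9), (8, 2), (8, 8), (9, 0), (9, 10)}; count = 10.

For each of the 121 pairs (x, y) ∈ F_11², evaluate f(x, y) mod 11. Record the zeros.
  x = 0: [0↦1, 1↦5, 2↦2, 3↦3, 4↦8, 5↦6, 6↦8, 7↦3, 8↦2, 9↦5, 10↦1]  zeros at y ∈ ∅
  x = 1: [0↦1, 1↦5, 2↦2, 3↦3, 4↦8, 5↦6, 6↦8, 7↦3, 8↦2, 9↦5, 10↦1]  zeros at y ∈ ∅
  x = 2: [0↦8, 1↦1, 2↦9, 3↦10, 4↦4, 5↦2, 6↦4, 7↦10, 8↦9, 9↦1, 10↦8]  zeros at y ∈ ∅
  x = 3: [0↦0, 1↦4, 2↦1, 3↦2, 4↦7, 5↦5, 6↦7, 7↦2, 8↦1, 9↦4, 10↦0]  zeros at y ∈ {0, 10}
  x = 4: [0↦10, 1↦3, 2↦0, 3↦1, 4↦6, 5↦4, 6↦6, 7↦1, 8↦0, 9↦3, 10↦10]  zeros at y ∈ {2, 8}
  x = 5: [0↦5, 1↦9, 2↦6, 3↦7, 4↦1, 5↦10, 6↦1, 7↦7, 8↦6, 9↦9, 10↦5]  zeros at y ∈ ∅
  x = 6: [0↦7, 1↦0, 2↦8, 3↦9, 4↦3, 5↦1, 6↦3, 7↦9, 8↦8, 9↦0, 10↦7]  zeros at y ∈ {1, 9}
  x = 7: [0↦5, 1↦9, 2↦6, 3↦7, 4↦1, 5↦10, 6↦1, 7↦7, 8↦6, 9↦9, 10↦5]  zeros at y ∈ ∅
  x = 8: [0↦10, 1↦3, 2↦0, 3↦1, 4↦6, 5↦4, 6↦6, 7↦1, 8↦0, 9↦3, 10↦10]  zeros at y ∈ {2, 8}
  x = 9: [0↦0, 1↦4, 2↦1, 3↦2, 4↦7, 5↦5, 6↦7, 7↦2, 8↦1, 9↦4, 10↦0]  zeros at y ∈ {0, 10}
  x = 10: [0↦8, 1↦1, 2↦9, 3↦10, 4↦4, 5↦2, 6↦4, 7↦10, 8↦9, 9↦1, 10↦8]  zeros at y ∈ ∅
Collecting zeros: affine points = {(3, 0), (3, 10), (4, 2), (4, 8), (6, 1), (6, 9), (8, 2), (8, 8), (9, 0), (9, 10)}.
Total count |C(F_11)_aff| = 10.


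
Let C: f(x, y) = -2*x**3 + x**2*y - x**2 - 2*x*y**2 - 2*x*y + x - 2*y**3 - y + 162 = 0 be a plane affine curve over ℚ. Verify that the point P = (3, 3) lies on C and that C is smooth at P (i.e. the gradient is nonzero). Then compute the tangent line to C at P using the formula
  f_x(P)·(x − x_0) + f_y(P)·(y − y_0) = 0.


Tangent line at P: -65*x - 88*y + 459 = 0.

Step 1: f(3, 3) = 0, so P lies on C.
Step 2: partial derivatives
  f_x(x, y) = -6*x**2 + 2*x*y - 2*x - 2*y**2 - 2*y + 1, f_y(x, y) = x**2 - 4*x*y - 2*x - 6*y**2 - 1.
  f_x(P) = -65, f_y(P) = -88 (gradient nonzero, so P is smooth).
Step 3: tangent line at P: -65·(x − 3) + -88·(y − 3) = 0.
Expanding: -65*x - 88*y + 459 = 0.


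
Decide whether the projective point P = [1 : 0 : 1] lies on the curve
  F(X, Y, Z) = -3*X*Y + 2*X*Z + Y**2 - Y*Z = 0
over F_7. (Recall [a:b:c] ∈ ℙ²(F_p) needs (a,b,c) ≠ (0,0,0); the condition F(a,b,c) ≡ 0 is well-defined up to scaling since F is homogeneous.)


F(1,0,1) ≡ 2 (mod 7); P is NOT on the curve.

Evaluate F(1, 0, 1) term-by-term (mod 7).
  -3*X*Y ↦ -3·1·0·1 = 0
  2*X*Z ↦ 2·1·1·1 = 2
  Y**2 ↦ 1·1·0·1 = 0
  -Y*Z ↦ -1·1·0·1 = 0
Sum: F(1, 0, 1) = (0) + (2) + (0) + (0) = 2.
Reducing mod 7: 2 ≡ 2 (mod 7).
Since F(a, b, c) ≡ 2 ≠ 0 (mod 7), P does NOT lie on the curve.


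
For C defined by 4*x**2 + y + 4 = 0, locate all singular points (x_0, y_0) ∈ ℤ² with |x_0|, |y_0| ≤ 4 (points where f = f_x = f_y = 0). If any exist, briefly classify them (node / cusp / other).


No singular points in the scanned grid; C is smooth there.

Compute partial derivatives:
  f_x = 8*x.
  f_y = 1.
f_y = 1 is a nonzero constant, so f_y never vanishes: no point (x, y) can satisfy f = f_x = f_y = 0. In particular no (x, y) ∈ {−4, ..., 4}² is singular; the curve is smooth.


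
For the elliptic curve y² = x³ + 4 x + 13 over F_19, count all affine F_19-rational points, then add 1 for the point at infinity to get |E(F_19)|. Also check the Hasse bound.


Affine points = {(4, 6), (4, 13), (5, 5), (5, 14), (6, 5), (6, 14), (7, 2), (7, 17), (8, 5), (8, 14), (11, 1), (11, 18), (13, 1), (13, 18), (14, 1), (14, 18), (15, 3), (15, 16), (17, 4), (17, 15)}; affine count = 20; |E(F_19)| = 21.

Discriminant check: Δ ∝ 4a³ + 27b² = 4·4³ + 27·13² = 4·64 + 27·169 ≡ 12 (mod 19). Nonzero ⇒ E is nonsingular.
For each x ∈ F_19, compute rhs = x³ + 4·x + 13 mod 19, then count y ∈ F_19 with y² ≡ rhs.
  x = 0: rhs = 13, matching y values: none (0 points).
  x = 1: rhs = 18, matching y values: none (0 points).
  x = 2: rhs = 10, matching y values: none (0 points).
  x = 3: rhs = 14, matching y values: none (0 points).
  x = 4: rhs = 17, matching y values: 6, 13 (2 points).
  x = 5: rhs = 6, matching y values: 5, 14 (2 points).
  x = 6: rhs = 6, matching y values: 5, 14 (2 points).
  x = 7: rhs = 4, matching y values: 2, 17 (2 points).
  x = 8: rhs = 6, matching y values: 5, 14 (2 points).
  x = 9: rhs = 18, matching y values: none (0 points).
  x = 10: rhs = 8, matching y values: none (0 points).
  x = 11: rhs = 1, matching y values: 1, 18 (2 points).
  x = 12: rhs = 3, matching y values: none (0 points).
  x = 13: rhs = 1, matching y values: 1, 18 (2 points).
  x = 14: rhs = 1, matching y values: 1, 18 (2 points).
  x = 15: rhs = 9, matching y values: 3, 16 (2 points).
  x = 16: rhs = 12, matching y values: none (0 points).
  x = 17: rhs = 16, matching y values: 4, 15 (2 points).
  x = 18: rhs = 8, matching y values: none (0 points).
Total affine count: 20.
Full point count |E(F_19)| = 20 + 1 = 21.
Hasse bound: |21 − (19+1)| = |1| = 1 ≤ 2√19 ≈ 8.7178 ✓.


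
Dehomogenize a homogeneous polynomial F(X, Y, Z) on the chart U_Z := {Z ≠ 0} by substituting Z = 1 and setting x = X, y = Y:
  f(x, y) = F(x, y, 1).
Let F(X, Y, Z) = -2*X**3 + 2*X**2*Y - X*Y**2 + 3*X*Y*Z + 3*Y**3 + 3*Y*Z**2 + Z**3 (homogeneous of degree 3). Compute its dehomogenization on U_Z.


f(x, y) = -2*x**3 + 2*x**2*y - x*y**2 + 3*x*y + 3*y**3 + 3*y + 1

On U_Z we set Z = 1. Each monomial c·X^i·Y^j·Z^k in F becomes c·x^i·y^j·1^k = c·x^i·y^j.
Substituting Z = 1: F(X, Y, 1) = -2*x**3 + 2*x**2*y - x*y**2 + 3*x*y + 3*y**3 + 3*y + 1.
Note: deg(f) ≤ deg(F) = 3; strict inequality happens when F is divisible by Z (lost terms).


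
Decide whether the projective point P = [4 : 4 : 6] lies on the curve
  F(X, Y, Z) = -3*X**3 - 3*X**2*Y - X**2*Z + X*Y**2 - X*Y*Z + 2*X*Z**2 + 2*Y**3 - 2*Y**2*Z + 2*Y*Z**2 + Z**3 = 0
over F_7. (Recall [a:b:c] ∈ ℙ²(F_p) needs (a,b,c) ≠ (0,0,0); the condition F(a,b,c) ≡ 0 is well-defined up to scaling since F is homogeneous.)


F(4,4,6) ≡ 6 (mod 7); P is NOT on the curve.

Evaluate F(4, 4, 6) term-by-term (mod 7).
  -3*X**3 ↦ -3·64·1·1 = -192
  -3*X**2*Y ↦ -3·16·4·1 = -192
  -X**2*Z ↦ -1·16·1·6 = -96
  X*Y**2 ↦ 1·4·16·1 = 64
  -X*Y*Z ↦ -1·4·4·6 = -96
  2*X*Z**2 ↦ 2·4·1·36 = 288
  2*Y**3 ↦ 2·1·64·1 = 128
  -2*Y**2*Z ↦ -2·1·16·6 = -192
  2*Y*Z**2 ↦ 2·1·4·36 = 288
  Z**3 ↦ 1·1·1·216 = 216
Sum: F(4, 4, 6) = (-192) + (-192) + (-96) + (64) + (-96) + (288) + (128) + (-192) + (288) + (216) = 216.
Reducing mod 7: 216 ≡ 6 (mod 7).
Since F(a, b, c) ≡ 6 ≠ 0 (mod 7), P does NOT lie on the curve.


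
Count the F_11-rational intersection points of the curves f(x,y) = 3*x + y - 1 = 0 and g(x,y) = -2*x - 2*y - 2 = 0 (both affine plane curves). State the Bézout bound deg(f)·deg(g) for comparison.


Common zeros: {(1, 9)}; count = 1; Bézout bound = 1.

deg(f) = 1, deg(g) = 1, so Bézout bound = 1.
Scan x ∈ F_11. For each x, list the y ∈ F_11 with f(x, y) ≡ 0 and those with g(x, y) ≡ 0 (mod 11); the common zeros in that column are the intersection.
  x = 0: f ≡ 0 at y ∈ {1}; g ≡ 0 at y ∈ {10}; common: ∅.
  x = 1: f ≡ 0 at y ∈ {9}; g ≡ 0 at y ∈ {9}; common: {9}.
  x = 2: f ≡ 0 at y ∈ {6}; g ≡ 0 at y ∈ {8}; common: ∅.
  x = 3: f ≡ 0 at y ∈ {3}; g ≡ 0 at y ∈ {7}; common: ∅.
  x = 4: f ≡ 0 at y ∈ {0}; g ≡ 0 at y ∈ {6}; common: ∅.
  x = 5: f ≡ 0 at y ∈ {8}; g ≡ 0 at y ∈ {5}; common: ∅.
  x = 6: f ≡ 0 at y ∈ {5}; g ≡ 0 at y ∈ {4}; common: ∅.
  x = 7: f ≡ 0 at y ∈ {2}; g ≡ 0 at y ∈ {3}; common: ∅.
  x = 8: f ≡ 0 at y ∈ {10}; g ≡ 0 at y ∈ {2}; common: ∅.
  x = 9: f ≡ 0 at y ∈ {7}; g ≡ 0 at y ∈ {1}; common: ∅.
  x = 10: f ≡ 0 at y ∈ {4}; g ≡ 0 at y ∈ {0}; common: ∅.
Collecting: common zeros = {(1, 9)}, so the count is 1.
Comparison with the Bézout bound: 1 ≤ 1 = deg(f)·deg(g), as expected for curves with no common component (the bound is attained).


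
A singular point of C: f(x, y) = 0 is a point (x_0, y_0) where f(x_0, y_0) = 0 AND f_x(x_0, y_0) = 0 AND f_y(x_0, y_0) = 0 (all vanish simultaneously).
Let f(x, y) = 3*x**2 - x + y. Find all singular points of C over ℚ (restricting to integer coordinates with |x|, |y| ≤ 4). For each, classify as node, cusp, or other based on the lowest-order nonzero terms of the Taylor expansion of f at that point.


No singular points in the scanned grid; C is smooth there.

Compute partial derivatives:
  f_x = 6*x - 1.
  f_y = 1.
f_y = 1 is a nonzero constant, so f_y never vanishes: no point (x, y) can satisfy f = f_x = f_y = 0. In particular no (x, y) ∈ {−4, ..., 4}² is singular; the curve is smooth.


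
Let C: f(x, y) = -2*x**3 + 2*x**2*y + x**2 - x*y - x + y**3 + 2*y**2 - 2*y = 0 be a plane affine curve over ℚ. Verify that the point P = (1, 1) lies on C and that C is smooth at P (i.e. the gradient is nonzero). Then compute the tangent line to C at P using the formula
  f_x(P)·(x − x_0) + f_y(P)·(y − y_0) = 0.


Tangent line at P: -2*x + 6*y - 4 = 0.

Step 1: f(1, 1) = 0, so P lies on C.
Step 2: partial derivatives
  f_x(x, y) = -6*x**2 + 4*x*y + 2*x - y - 1, f_y(x, y) = 2*x**2 - x + 3*y**2 + 4*y - 2.
  f_x(P) = -2, f_y(P) = 6 (gradient nonzero, so P is smooth).
Step 3: tangent line at P: -2·(x − 1) + 6·(y − 1) = 0.
Expanding: -2*x + 6*y - 4 = 0.


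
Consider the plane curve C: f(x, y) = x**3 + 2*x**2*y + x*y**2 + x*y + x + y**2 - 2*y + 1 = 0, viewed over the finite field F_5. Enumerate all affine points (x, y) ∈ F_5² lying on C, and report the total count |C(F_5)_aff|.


Affine F_5-points: {(0, 1), (3, 2), (4, 4)}; count = 3.

For each of the 25 pairs (x, y) ∈ F_5², evaluate f(x, y) mod 5. Record the zeros.
  x = 0: [0↦1, 1↦0, 2↦1, 3↦4, 4↦4]  zeros at y ∈ {1}
  x = 1: [0↦3, 1↦1, 2↦3, 3↦4, 4↦4]  zeros at y ∈ ∅
  x = 2: [0↦1, 1↦2, 2↦4, 3↦2, 4↦1]  zeros at y ∈ ∅
  x = 3: [0↦1, 1↦4, 2↦0, 3↦4, 4↦1]  zeros at y ∈ {2}
  x = 4: [0↦4, 1↦3, 2↦2, 3↦1, 4↦0]  zeros at y ∈ {4}
Collecting zeros: affine points = {(0, 1), (3, 2), (4, 4)}.
Total count |C(F_5)_aff| = 3.


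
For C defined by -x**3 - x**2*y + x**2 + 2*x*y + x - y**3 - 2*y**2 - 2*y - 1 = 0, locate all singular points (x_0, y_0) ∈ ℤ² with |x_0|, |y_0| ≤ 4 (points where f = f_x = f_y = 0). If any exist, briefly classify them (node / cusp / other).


Singular points: {(1, -1)}; classification: node.

Compute partial derivatives:
  f_x = -3*x**2 - 2*x*y + 2*x + 2*y + 1.
  f_y = -x**2 + 2*x - 3*y**2 - 4*y - 2.
Scan x_0 ∈ {−4, ..., 4}. For each x_0, f_y(x_0, y) is a polynomial in y; find its integer roots y ∈ {−4, ..., 4}, then test f_x and f at those candidates.
  x = -4: f_y(-4, y) = -3*y**2 - 4*y - 26; no integer root y with |y| ≤ 4.
  x = -3: f_y(-3, y) = -3*y**2 - 4*y - 17; no integer root y with |y| ≤ 4.
  x = -2: f_y(-2, y) = -3*y**2 - 4*y - 10; no integer root y with |y| ≤ 4.
  x = -1: f_y(-1, y) = -3*y**2 - 4*y - 5; no integer root y with |y| ≤ 4.
  x = 0: f_y(0, y) = -3*y**2 - 4*y - 2; no integer root y with |y| ≤ 4.
  x = 1: f_y(1, y) = -3*y**2 - 4*y - 1; vanishes at y ∈ {-1}. (1, -1): f_x = 0, f = 0 — SINGULAR.
  x = 2: f_y(2, y) = -3*y**2 - 4*y - 2; no integer root y with |y| ≤ 4.
  x = 3: f_y(3, y) = -3*y**2 - 4*y - 5; no integer root y with |y| ≤ 4.
  x = 4: f_y(4, y) = -3*y**2 - 4*y - 10; no integer root y with |y| ≤ 4.
Only singular point on the grid: (1, -1).
Classify: substitute x = 1 + u, y = -1 + v and expand: f = -u**3 - u**2*v - u**2 - v**3 + v**2.
No constant or linear terms (consistent with a singular point). Quadratic part: -u**2 + v**2. Cubic part: -u**3 - u**2*v - v**3.
The quadratic part v**2 - u**2 = (v − u)(v + u) splits into two distinct linear factors, so there are two distinct tangent lines y − -1 = ±(x − 1) — this is a node (ordinary double point).
Classification: node.


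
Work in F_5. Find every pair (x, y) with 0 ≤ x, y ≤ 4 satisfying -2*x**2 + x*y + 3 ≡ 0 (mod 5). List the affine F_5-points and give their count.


Affine F_5-points: {(1, 4), (2, 0), (3, 0), (4, 1)}; count = 4.

For each of the 25 pairs (x, y) ∈ F_5², evaluate f(x, y) mod 5. Record the zeros.
  x = 0: [0↦3, 1↦3, 2↦3, 3↦3, 4↦3]  zeros at y ∈ ∅
  x = 1: [0↦1, 1↦2, 2↦3, 3↦4, 4↦0]  zeros at y ∈ {4}
  x = 2: [0↦0, 1↦2, 2↦4, 3↦1, 4↦3]  zeros at y ∈ {0}
  x = 3: [0↦0, 1↦3, 2↦1, 3↦4, 4↦2]  zeros at y ∈ {0}
  x = 4: [0↦1, 1↦0, 2↦4, 3↦3, 4↦2]  zeros at y ∈ {1}
Collecting zeros: affine points = {(1, 4), (2, 0), (3, 0), (4, 1)}.
Total count |C(F_5)_aff| = 4.


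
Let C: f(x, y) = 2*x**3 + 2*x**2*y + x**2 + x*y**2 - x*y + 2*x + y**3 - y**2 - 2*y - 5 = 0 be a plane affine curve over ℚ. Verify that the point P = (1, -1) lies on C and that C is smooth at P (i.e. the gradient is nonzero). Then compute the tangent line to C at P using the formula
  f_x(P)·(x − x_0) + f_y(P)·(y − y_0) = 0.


Tangent line at P: 8*x + 2*y - 6 = 0.

Step 1: f(1, -1) = 0, so P lies on C.
Step 2: partial derivatives
  f_x(x, y) = 6*x**2 + 4*x*y + 2*x + y**2 - y + 2, f_y(x, y) = 2*x**2 + 2*x*y - x + 3*y**2 - 2*y - 2.
  f_x(P) = 8, f_y(P) = 2 (gradient nonzero, so P is smooth).
Step 3: tangent line at P: 8·(x − 1) + 2·(y − -1) = 0.
Expanding: 8*x + 2*y - 6 = 0.


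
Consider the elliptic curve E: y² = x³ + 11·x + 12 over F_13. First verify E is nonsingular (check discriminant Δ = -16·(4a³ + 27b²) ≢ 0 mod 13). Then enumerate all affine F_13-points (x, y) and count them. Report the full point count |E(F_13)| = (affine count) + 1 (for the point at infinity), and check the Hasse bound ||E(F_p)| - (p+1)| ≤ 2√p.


Affine points = {(0, 5), (0, 8), (2, 4), (2, 9), (4, 4), (4, 9), (5, 6), (5, 7), (7, 4), (7, 9), (8, 1), (8, 12), (10, 2), (10, 11), (12, 0)}; affine count = 15; |E(F_13)| = 16.

Discriminant check: Δ ∝ 4a³ + 27b² = 4·11³ + 27·12² = 4·1331 + 27·144 ≡ 8 (mod 13). Nonzero ⇒ E is nonsingular.
For each x ∈ F_13, compute rhs = x³ + 11·x + 12 mod 13, then count y ∈ F_13 with y² ≡ rhs.
  x = 0: rhs = 12, matching y values: 5, 8 (2 points).
  x = 1: rhs = 11, matching y values: none (0 points).
  x = 2: rhs = 3, matching y values: 4, 9 (2 points).
  x = 3: rhs = 7, matching y values: none (0 points).
  x = 4: rhs = 3, matching y values: 4, 9 (2 points).
  x = 5: rhs = 10, matching y values: 6, 7 (2 points).
  x = 6: rhs = 8, matching y values: none (0 points).
  x = 7: rhs = 3, matching y values: 4, 9 (2 points).
  x = 8: rhs = 1, matching y values: 1, 12 (2 points).
  x = 9: rhs = 8, matching y values: none (0 points).
  x = 10: rhs = 4, matching y values: 2, 11 (2 points).
  x = 11: rhs = 8, matching y values: none (0 points).
  x = 12: rhs = 0, matching y values: 0 (1 points).
Total affine count: 15.
Full point count |E(F_13)| = 15 + 1 = 16.
Hasse bound: |16 − (13+1)| = |2| = 2 ≤ 2√13 ≈ 7.2111 ✓.


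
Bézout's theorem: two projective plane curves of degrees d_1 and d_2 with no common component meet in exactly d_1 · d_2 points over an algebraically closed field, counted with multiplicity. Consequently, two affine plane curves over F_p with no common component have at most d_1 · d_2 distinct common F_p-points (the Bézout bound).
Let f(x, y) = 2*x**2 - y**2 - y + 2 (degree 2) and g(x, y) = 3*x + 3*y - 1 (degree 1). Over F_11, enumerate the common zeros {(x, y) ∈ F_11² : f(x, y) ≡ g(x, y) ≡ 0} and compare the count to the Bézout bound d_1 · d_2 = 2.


Common zeros: ∅; count = 0; Bézout bound = 2.

deg(f) = 2, deg(g) = 1, so Bézout bound = 2.
Scan x ∈ F_11. For each x, list the y ∈ F_11 with f(x, y) ≡ 0 and those with g(x, y) ≡ 0 (mod 11); the common zeros in that column are the intersection.
  x = 0: f ≡ 0 at y ∈ {1, 9}; g ≡ 0 at y ∈ {4}; common: ∅.
  x = 1: f ≡ 0 at y ∈ ∅; g ≡ 0 at y ∈ {3}; common: ∅.
  x = 2: f ≡ 0 at y ∈ ∅; g ≡ 0 at y ∈ {2}; common: ∅.
  x = 3: f ≡ 0 at y ∈ {4, 6}; g ≡ 0 at y ∈ {1}; common: ∅.
  x = 4: f ≡ 0 at y ∈ {3, 7}; g ≡ 0 at y ∈ {0}; common: ∅.
  x = 5: f ≡ 0 at y ∈ {5}; g ≡ 0 at y ∈ {10}; common: ∅.
  x = 6: f ≡ 0 at y ∈ {5}; g ≡ 0 at y ∈ {9}; common: ∅.
  x = 7: f ≡ 0 at y ∈ {3, 7}; g ≡ 0 at y ∈ {8}; common: ∅.
  x = 8: f ≡ 0 at y ∈ {4, 6}; g ≡ 0 at y ∈ {7}; common: ∅.
  x = 9: f ≡ 0 at y ∈ ∅; g ≡ 0 at y ∈ {6}; common: ∅.
  x = 10: f ≡ 0 at y ∈ ∅; g ≡ 0 at y ∈ {5}; common: ∅.
Collecting: common zeros = ∅, so the count is 0.
Comparison with the Bézout bound: 0 ≤ 2 = deg(f)·deg(g), as expected for curves with no common component (the affine F_11-count falls short of the bound because intersections may lie at infinity, over extension fields, or carry multiplicity).


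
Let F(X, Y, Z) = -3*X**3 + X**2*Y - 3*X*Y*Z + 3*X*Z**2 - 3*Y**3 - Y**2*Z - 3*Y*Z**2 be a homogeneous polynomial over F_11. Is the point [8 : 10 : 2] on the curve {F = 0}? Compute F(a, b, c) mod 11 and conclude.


F(8,10,2) ≡ 9 (mod 11); P is NOT on the curve.

Evaluate F(8, 10, 2) term-by-term (mod 11).
  -3*X**3 ↦ -3·512·1·1 = -1536
  X**2*Y ↦ 1·64·10·1 = 640
  -3*X*Y*Z ↦ -3·8·10·2 = -480
  3*X*Z**2 ↦ 3·8·1·4 = 96
  -3*Y**3 ↦ -3·1·1000·1 = -3000
  -Y**2*Z ↦ -1·1·100·2 = -200
  -3*Y*Z**2 ↦ -3·1·10·4 = -120
Sum: F(8, 10, 2) = (-1536) + (640) + (-480) + (96) + (-3000) + (-200) + (-120) = -4600.
Reducing mod 11: -4600 ≡ 9 (mod 11).
Since F(a, b, c) ≡ 9 ≠ 0 (mod 11), P does NOT lie on the curve.


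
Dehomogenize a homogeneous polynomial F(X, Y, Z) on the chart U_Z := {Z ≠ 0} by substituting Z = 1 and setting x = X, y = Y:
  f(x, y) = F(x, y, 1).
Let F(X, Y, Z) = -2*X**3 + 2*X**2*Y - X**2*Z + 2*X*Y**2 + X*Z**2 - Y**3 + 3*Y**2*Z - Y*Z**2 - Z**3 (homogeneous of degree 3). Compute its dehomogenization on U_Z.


f(x, y) = -2*x**3 + 2*x**2*y - x**2 + 2*x*y**2 + x - y**3 + 3*y**2 - y - 1

On U_Z we set Z = 1. Each monomial c·X^i·Y^j·Z^k in F becomes c·x^i·y^j·1^k = c·x^i·y^j.
Substituting Z = 1: F(X, Y, 1) = -2*x**3 + 2*x**2*y - x**2 + 2*x*y**2 + x - y**3 + 3*y**2 - y - 1.
Note: deg(f) ≤ deg(F) = 3; strict inequality happens when F is divisible by Z (lost terms).


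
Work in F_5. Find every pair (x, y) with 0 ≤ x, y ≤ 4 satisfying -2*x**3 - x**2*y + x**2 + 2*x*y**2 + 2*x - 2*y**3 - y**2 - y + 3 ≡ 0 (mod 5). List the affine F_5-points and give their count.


Affine F_5-points: {(0, 4), (2, 0), (2, 4), (3, 3), (4, 4)}; count = 5.

For each of the 25 pairs (x, y) ∈ F_5², evaluate f(x, y) mod 5. Record the zeros.
  x = 0: [0↦3, 1↦4, 2↦1, 3↦2, 4↦0]  zeros at y ∈ {4}
  x = 1: [0↦4, 1↦1, 2↦3, 3↦3, 4↦4]  zeros at y ∈ ∅
  x = 2: [0↦0, 1↦1, 2↦1, 3↦3, 4↦0]  zeros at y ∈ {0, 4}
  x = 3: [0↦4, 1↦2, 2↦3, 3↦0, 4↦1]  zeros at y ∈ {3}
  x = 4: [0↦4, 1↦2, 2↦2, 3↦2, 4↦0]  zeros at y ∈ {4}
Collecting zeros: affine points = {(0, 4), (2, 0), (2, 4), (3, 3), (4, 4)}.
Total count |C(F_5)_aff| = 5.


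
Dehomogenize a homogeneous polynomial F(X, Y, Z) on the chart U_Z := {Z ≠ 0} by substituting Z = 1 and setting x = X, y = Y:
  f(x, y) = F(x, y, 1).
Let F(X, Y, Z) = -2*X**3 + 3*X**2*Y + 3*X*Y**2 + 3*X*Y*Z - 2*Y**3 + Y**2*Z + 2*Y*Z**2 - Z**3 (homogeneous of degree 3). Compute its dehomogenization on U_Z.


f(x, y) = -2*x**3 + 3*x**2*y + 3*x*y**2 + 3*x*y - 2*y**3 + y**2 + 2*y - 1

On U_Z we set Z = 1. Each monomial c·X^i·Y^j·Z^k in F becomes c·x^i·y^j·1^k = c·x^i·y^j.
Substituting Z = 1: F(X, Y, 1) = -2*x**3 + 3*x**2*y + 3*x*y**2 + 3*x*y - 2*y**3 + y**2 + 2*y - 1.
Note: deg(f) ≤ deg(F) = 3; strict inequality happens when F is divisible by Z (lost terms).


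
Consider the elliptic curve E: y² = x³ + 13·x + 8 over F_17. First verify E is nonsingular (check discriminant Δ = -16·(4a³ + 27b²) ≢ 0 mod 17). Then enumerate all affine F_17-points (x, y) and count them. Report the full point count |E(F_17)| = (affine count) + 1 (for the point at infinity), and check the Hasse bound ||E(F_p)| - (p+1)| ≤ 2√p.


Affine points = {(0, 5), (0, 12), (2, 5), (2, 12), (6, 8), (6, 9), (7, 0), (9, 2), (9, 15), (10, 4), (10, 13), (15, 5), (15, 12)}; affine count = 13; |E(F_17)| = 14.

Discriminant check: Δ ∝ 4a³ + 27b² = 4·13³ + 27·8² = 4·2197 + 27·64 ≡ 10 (mod 17). Nonzero ⇒ E is nonsingular.
For each x ∈ F_17, compute rhs = x³ + 13·x + 8 mod 17, then count y ∈ F_17 with y² ≡ rhs.
  x = 0: rhs = 8, matching y values: 5, 12 (2 points).
  x = 1: rhs = 5, matching y values: none (0 points).
  x = 2: rhs = 8, matching y values: 5, 12 (2 points).
  x = 3: rhs = 6, matching y values: none (0 points).
  x = 4: rhs = 5, matching y values: none (0 points).
  x = 5: rhs = 11, matching y values: none (0 points).
  x = 6: rhs = 13, matching y values: 8, 9 (2 points).
  x = 7: rhs = 0, matching y values: 0 (1 points).
  x = 8: rhs = 12, matching y values: none (0 points).
  x = 9: rhs = 4, matching y values: 2, 15 (2 points).
  x = 10: rhs = 16, matching y values: 4, 13 (2 points).
  x = 11: rhs = 3, matching y values: none (0 points).
  x = 12: rhs = 5, matching y values: none (0 points).
  x = 13: rhs = 11, matching y values: none (0 points).
  x = 14: rhs = 10, matching y values: none (0 points).
  x = 15: rhs = 8, matching y values: 5, 12 (2 points).
  x = 16: rhs = 11, matching y values: none (0 points).
Total affine count: 13.
Full point count |E(F_17)| = 13 + 1 = 14.
Hasse bound: |14 − (17+1)| = |-4| = 4 ≤ 2√17 ≈ 8.2462 ✓.


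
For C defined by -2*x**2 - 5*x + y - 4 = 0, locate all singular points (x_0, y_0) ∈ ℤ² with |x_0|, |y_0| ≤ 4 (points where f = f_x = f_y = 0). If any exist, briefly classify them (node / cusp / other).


No singular points in the scanned grid; C is smooth there.

Compute partial derivatives:
  f_x = -4*x - 5.
  f_y = 1.
f_y = 1 is a nonzero constant, so f_y never vanishes: no point (x, y) can satisfy f = f_x = f_y = 0. In particular no (x, y) ∈ {−4, ..., 4}² is singular; the curve is smooth.


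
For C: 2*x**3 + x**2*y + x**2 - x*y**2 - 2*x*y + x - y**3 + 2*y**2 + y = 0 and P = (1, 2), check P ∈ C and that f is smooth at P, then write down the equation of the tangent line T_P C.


Tangent line at P: 5*x - 8*y + 11 = 0.

Step 1: f(1, 2) = 0, so P lies on C.
Step 2: partial derivatives
  f_x(x, y) = 6*x**2 + 2*x*y + 2*x - y**2 - 2*y + 1, f_y(x, y) = x**2 - 2*x*y - 2*x - 3*y**2 + 4*y + 1.
  f_x(P) = 5, f_y(P) = -8 (gradient nonzero, so P is smooth).
Step 3: tangent line at P: 5·(x − 1) + -8·(y − 2) = 0.
Expanding: 5*x - 8*y + 11 = 0.


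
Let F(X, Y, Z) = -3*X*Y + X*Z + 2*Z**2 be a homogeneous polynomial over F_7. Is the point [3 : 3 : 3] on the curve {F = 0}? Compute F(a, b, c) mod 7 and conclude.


F(3,3,3) ≡ 0 (mod 7); P is on the curve.

Evaluate F(3, 3, 3) term-by-term (mod 7).
  -3*X*Y ↦ -3·3·3·1 = -27
  X*Z ↦ 1·3·1·3 = 9
  2*Z**2 ↦ 2·1·1·9 = 18
Sum: F(3, 3, 3) = (-27) + (9) + (18) = 0.
Reducing mod 7: 0 ≡ 0 (mod 7).
Since F(a, b, c) ≡ 0 (mod 7), P lies on the curve.


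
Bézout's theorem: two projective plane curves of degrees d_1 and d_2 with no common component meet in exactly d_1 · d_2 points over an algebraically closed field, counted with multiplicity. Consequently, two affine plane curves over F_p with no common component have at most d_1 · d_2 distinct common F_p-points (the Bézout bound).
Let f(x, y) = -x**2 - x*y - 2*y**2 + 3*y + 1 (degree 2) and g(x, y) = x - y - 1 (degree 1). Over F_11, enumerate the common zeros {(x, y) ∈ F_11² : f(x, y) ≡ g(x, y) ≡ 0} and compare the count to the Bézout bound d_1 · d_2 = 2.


Common zeros: {(1, 0)}; count = 1; Bézout bound = 2.

deg(f) = 2, deg(g) = 1, so Bézout bound = 2.
Scan x ∈ F_11. For each x, list the y ∈ F_11 with f(x, y) ≡ 0 and those with g(x, y) ≡ 0 (mod 11); the common zeros in that column are the intersection.
  x = 0: f ≡ 0 at y ∈ ∅; g ≡ 0 at y ∈ {10}; common: ∅.
  x = 1: f ≡ 0 at y ∈ {0, 1}; g ≡ 0 at y ∈ {0}; common: {0}.
  x = 2: f ≡ 0 at y ∈ ∅; g ≡ 0 at y ∈ {1}; common: ∅.
  x = 3: f ≡ 0 at y ∈ ∅; g ≡ 0 at y ∈ {2}; common: ∅.
  x = 4: f ≡ 0 at y ∈ ∅; g ≡ 0 at y ∈ {3}; common: ∅.
  x = 5: f ≡ 0 at y ∈ ∅; g ≡ 0 at y ∈ {4}; common: ∅.
  x = 6: f ≡ 0 at y ∈ {7, 8}; g ≡ 0 at y ∈ {5}; common: ∅.
  x = 7: f ≡ 0 at y ∈ ∅; g ≡ 0 at y ∈ {6}; common: ∅.
  x = 8: f ≡ 0 at y ∈ {6, 8}; g ≡ 0 at y ∈ {7}; common: ∅.
  x = 9: f ≡ 0 at y ∈ {1, 7}; g ≡ 0 at y ∈ {8}; common: ∅.
  x = 10: f ≡ 0 at y ∈ {0, 2}; g ≡ 0 at y ∈ {9}; common: ∅.
Collecting: common zeros = {(1, 0)}, so the count is 1.
Comparison with the Bézout bound: 1 ≤ 2 = deg(f)·deg(g), as expected for curves with no common component (the affine F_11-count falls short of the bound because intersections may lie at infinity, over extension fields, or carry multiplicity).
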